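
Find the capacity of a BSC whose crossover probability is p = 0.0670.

For BSC with error probability p:
C = 1 - H(p) where H(p) is binary entropy
H(0.0670) = -0.0670 × log₂(0.0670) - 0.9330 × log₂(0.9330)
H(p) = 0.3546
C = 1 - 0.3546 = 0.6454 bits/use


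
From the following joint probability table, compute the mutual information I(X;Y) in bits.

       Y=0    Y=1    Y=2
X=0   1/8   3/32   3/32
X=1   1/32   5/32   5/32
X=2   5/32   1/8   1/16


H(X) = 1.5835, H(Y) = 1.5794, H(X,Y) = 3.0519
I(X;Y) = H(X) + H(Y) - H(X,Y) = 0.1111 bits


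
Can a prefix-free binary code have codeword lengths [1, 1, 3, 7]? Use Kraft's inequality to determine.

Kraft inequality: Σ 2^(-l_i) ≤ 1 for prefix-free code
Calculating: 2^(-1) + 2^(-1) + 2^(-3) + 2^(-7)
= 0.5 + 0.5 + 0.125 + 0.0078125
= 1.1328
Since 1.1328 > 1, prefix-free code does not exist


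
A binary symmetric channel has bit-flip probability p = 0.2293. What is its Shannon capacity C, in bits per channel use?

For BSC with error probability p:
C = 1 - H(p) where H(p) is binary entropy
H(0.2293) = -0.2293 × log₂(0.2293) - 0.7707 × log₂(0.7707)
H(p) = 0.7768
C = 1 - 0.7768 = 0.2232 bits/use


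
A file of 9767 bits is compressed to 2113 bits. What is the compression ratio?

Compression ratio = Original / Compressed
= 9767 / 2113 = 4.62:1


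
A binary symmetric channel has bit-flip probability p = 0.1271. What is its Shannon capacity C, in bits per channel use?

For BSC with error probability p:
C = 1 - H(p) where H(p) is binary entropy
H(0.1271) = -0.1271 × log₂(0.1271) - 0.8729 × log₂(0.8729)
H(p) = 0.5494
C = 1 - 0.5494 = 0.4506 bits/use


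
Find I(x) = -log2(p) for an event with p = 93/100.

Information content I(x) = -log₂(p(x))
I = -log₂(93/100) = -log₂(0.9300)
I = 0.1047 bits


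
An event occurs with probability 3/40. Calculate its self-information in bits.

Information content I(x) = -log₂(p(x))
I = -log₂(3/40) = -log₂(0.0750)
I = 3.7370 bits


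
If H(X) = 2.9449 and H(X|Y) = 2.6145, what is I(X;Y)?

I(X;Y) = H(X) - H(X|Y)
I(X;Y) = 2.9449 - 2.6145 = 0.3304 bits


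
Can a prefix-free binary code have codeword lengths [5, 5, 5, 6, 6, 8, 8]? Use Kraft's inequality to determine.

Kraft inequality: Σ 2^(-l_i) ≤ 1 for prefix-free code
Calculating: 2^(-5) + 2^(-5) + 2^(-5) + 2^(-6) + 2^(-6) + 2^(-8) + 2^(-8)
= 0.03125 + 0.03125 + 0.03125 + 0.015625 + 0.015625 + 0.00390625 + 0.00390625
= 0.1328
Since 0.1328 ≤ 1, prefix-free code exists


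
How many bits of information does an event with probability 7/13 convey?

Information content I(x) = -log₂(p(x))
I = -log₂(7/13) = -log₂(0.5385)
I = 0.8931 bits


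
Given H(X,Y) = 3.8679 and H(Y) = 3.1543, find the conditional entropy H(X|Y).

Chain rule: H(X,Y) = H(X|Y) + H(Y)
H(X|Y) = H(X,Y) - H(Y) = 3.8679 - 3.1543 = 0.7136 bits


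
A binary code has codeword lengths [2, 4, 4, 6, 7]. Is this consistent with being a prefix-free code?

Kraft inequality: Σ 2^(-l_i) ≤ 1 for prefix-free code
Calculating: 2^(-2) + 2^(-4) + 2^(-4) + 2^(-6) + 2^(-7)
= 0.25 + 0.0625 + 0.0625 + 0.015625 + 0.0078125
= 0.3984
Since 0.3984 ≤ 1, prefix-free code exists


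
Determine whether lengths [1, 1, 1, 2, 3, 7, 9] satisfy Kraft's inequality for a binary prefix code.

Kraft inequality: Σ 2^(-l_i) ≤ 1 for prefix-free code
Calculating: 2^(-1) + 2^(-1) + 2^(-1) + 2^(-2) + 2^(-3) + 2^(-7) + 2^(-9)
= 0.5 + 0.5 + 0.5 + 0.25 + 0.125 + 0.0078125 + 0.001953125
= 1.8848
Since 1.8848 > 1, prefix-free code does not exist


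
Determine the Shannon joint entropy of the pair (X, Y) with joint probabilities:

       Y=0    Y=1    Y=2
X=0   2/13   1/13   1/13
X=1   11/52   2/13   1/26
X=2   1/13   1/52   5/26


H(X,Y) = -Σ p(x,y) log₂ p(x,y)
  p(0,0)=2/13: -0.1538 × log₂(0.1538) = 0.4155
  p(0,1)=1/13: -0.0769 × log₂(0.0769) = 0.2846
  p(0,2)=1/13: -0.0769 × log₂(0.0769) = 0.2846
  p(1,0)=11/52: -0.2115 × log₂(0.2115) = 0.4741
  p(1,1)=2/13: -0.1538 × log₂(0.1538) = 0.4155
  p(1,2)=1/26: -0.0385 × log₂(0.0385) = 0.1808
  p(2,0)=1/13: -0.0769 × log₂(0.0769) = 0.2846
  p(2,1)=1/52: -0.0192 × log₂(0.0192) = 0.1096
  p(2,2)=5/26: -0.1923 × log₂(0.1923) = 0.4574
H(X,Y) = 2.9067 bits


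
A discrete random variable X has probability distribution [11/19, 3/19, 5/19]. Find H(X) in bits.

H(X) = -Σ p(x) log₂ p(x)
  -11/19 × log₂(11/19) = 0.4565
  -3/19 × log₂(3/19) = 0.4205
  -5/19 × log₂(5/19) = 0.5068
H(X) = 1.3838 bits


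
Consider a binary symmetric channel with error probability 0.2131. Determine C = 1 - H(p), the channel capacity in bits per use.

For BSC with error probability p:
C = 1 - H(p) where H(p) is binary entropy
H(0.2131) = -0.2131 × log₂(0.2131) - 0.7869 × log₂(0.7869)
H(p) = 0.7474
C = 1 - 0.7474 = 0.2526 bits/use


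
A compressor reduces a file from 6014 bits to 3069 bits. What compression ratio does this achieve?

Compression ratio = Original / Compressed
= 6014 / 3069 = 1.96:1


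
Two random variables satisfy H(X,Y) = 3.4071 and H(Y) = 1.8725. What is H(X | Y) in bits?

Chain rule: H(X,Y) = H(X|Y) + H(Y)
H(X|Y) = H(X,Y) - H(Y) = 3.4071 - 1.8725 = 1.5346 bits


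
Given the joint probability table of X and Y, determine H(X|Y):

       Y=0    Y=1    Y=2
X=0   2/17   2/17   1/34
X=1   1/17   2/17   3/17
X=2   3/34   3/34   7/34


H(X|Y) = Σ_y p(y) H(X|Y=y)
  p(Y=0) = 9/34, H(X|Y=0) = 1.5305
  p(Y=1) = 11/34, H(X|Y=1) = 1.5726
  p(Y=2) = 7/17, H(X|Y=2) = 1.2958
H(X|Y) = 0.2647×1.5305 + 0.3235×1.5726 + 0.4118×1.2958 = 1.4475 bits


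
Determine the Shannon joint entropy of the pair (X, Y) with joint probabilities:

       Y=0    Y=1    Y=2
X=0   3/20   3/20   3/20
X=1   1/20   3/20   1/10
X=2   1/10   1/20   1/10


H(X,Y) = -Σ p(x,y) log₂ p(x,y)
  p(0,0)=3/20: -0.1500 × log₂(0.1500) = 0.4105
  p(0,1)=3/20: -0.1500 × log₂(0.1500) = 0.4105
  p(0,2)=3/20: -0.1500 × log₂(0.1500) = 0.4105
  p(1,0)=1/20: -0.0500 × log₂(0.0500) = 0.2161
  p(1,1)=3/20: -0.1500 × log₂(0.1500) = 0.4105
  p(1,2)=1/10: -0.1000 × log₂(0.1000) = 0.3322
  p(2,0)=1/10: -0.1000 × log₂(0.1000) = 0.3322
  p(2,1)=1/20: -0.0500 × log₂(0.0500) = 0.2161
  p(2,2)=1/10: -0.1000 × log₂(0.1000) = 0.3322
H(X,Y) = 3.0710 bits


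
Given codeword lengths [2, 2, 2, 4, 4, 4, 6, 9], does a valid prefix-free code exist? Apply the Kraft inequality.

Kraft inequality: Σ 2^(-l_i) ≤ 1 for prefix-free code
Calculating: 2^(-2) + 2^(-2) + 2^(-2) + 2^(-4) + 2^(-4) + 2^(-4) + 2^(-6) + 2^(-9)
= 0.25 + 0.25 + 0.25 + 0.0625 + 0.0625 + 0.0625 + 0.015625 + 0.001953125
= 0.9551
Since 0.9551 ≤ 1, prefix-free code exists


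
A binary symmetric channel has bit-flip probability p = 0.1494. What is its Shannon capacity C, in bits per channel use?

For BSC with error probability p:
C = 1 - H(p) where H(p) is binary entropy
H(0.1494) = -0.1494 × log₂(0.1494) - 0.8506 × log₂(0.8506)
H(p) = 0.6083
C = 1 - 0.6083 = 0.3917 bits/use


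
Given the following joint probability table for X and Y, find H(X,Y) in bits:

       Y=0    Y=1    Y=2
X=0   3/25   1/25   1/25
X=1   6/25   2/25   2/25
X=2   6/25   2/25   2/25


H(X,Y) = -Σ p(x,y) log₂ p(x,y)
  p(0,0)=3/25: -0.1200 × log₂(0.1200) = 0.3671
  p(0,1)=1/25: -0.0400 × log₂(0.0400) = 0.1858
  p(0,2)=1/25: -0.0400 × log₂(0.0400) = 0.1858
  p(1,0)=6/25: -0.2400 × log₂(0.2400) = 0.4941
  p(1,1)=2/25: -0.0800 × log₂(0.0800) = 0.2915
  p(1,2)=2/25: -0.0800 × log₂(0.0800) = 0.2915
  p(2,0)=6/25: -0.2400 × log₂(0.2400) = 0.4941
  p(2,1)=2/25: -0.0800 × log₂(0.0800) = 0.2915
  p(2,2)=2/25: -0.0800 × log₂(0.0800) = 0.2915
H(X,Y) = 2.8929 bits


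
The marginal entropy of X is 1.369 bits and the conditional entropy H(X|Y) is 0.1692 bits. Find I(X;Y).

I(X;Y) = H(X) - H(X|Y)
I(X;Y) = 1.369 - 0.1692 = 1.1998 bits


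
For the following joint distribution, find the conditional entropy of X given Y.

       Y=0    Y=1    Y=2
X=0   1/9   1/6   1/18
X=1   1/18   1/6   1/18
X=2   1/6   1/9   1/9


H(X|Y) = Σ_y p(y) H(X|Y=y)
  p(Y=0) = 1/3, H(X|Y=0) = 1.4591
  p(Y=1) = 4/9, H(X|Y=1) = 1.5613
  p(Y=2) = 2/9, H(X|Y=2) = 1.5000
H(X|Y) = 0.3333×1.4591 + 0.4444×1.5613 + 0.2222×1.5000 = 1.5136 bits


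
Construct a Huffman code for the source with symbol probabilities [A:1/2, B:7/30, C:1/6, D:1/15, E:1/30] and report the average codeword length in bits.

Huffman tree construction:
Combine smallest probabilities repeatedly
Resulting codes:
  A: 0 (length 1)
  B: 10 (length 2)
  C: 111 (length 3)
  D: 1101 (length 4)
  E: 1100 (length 4)
Average length = Σ p(s) × length(s) = 1.8667 bits


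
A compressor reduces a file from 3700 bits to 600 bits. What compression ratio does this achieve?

Compression ratio = Original / Compressed
= 3700 / 600 = 6.17:1


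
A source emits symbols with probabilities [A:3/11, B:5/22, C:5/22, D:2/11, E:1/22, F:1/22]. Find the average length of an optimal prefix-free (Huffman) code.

Huffman tree construction:
Combine smallest probabilities repeatedly
Resulting codes:
  A: 10 (length 2)
  B: 00 (length 2)
  C: 01 (length 2)
  D: 111 (length 3)
  E: 1100 (length 4)
  F: 1101 (length 4)
Average length = Σ p(s) × length(s) = 2.3636 bits


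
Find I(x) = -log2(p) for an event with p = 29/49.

Information content I(x) = -log₂(p(x))
I = -log₂(29/49) = -log₂(0.5918)
I = 0.7567 bits


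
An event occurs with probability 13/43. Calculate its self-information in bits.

Information content I(x) = -log₂(p(x))
I = -log₂(13/43) = -log₂(0.3023)
I = 1.7258 bits


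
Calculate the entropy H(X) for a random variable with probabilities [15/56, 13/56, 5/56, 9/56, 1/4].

H(X) = -Σ p(x) log₂ p(x)
  -15/56 × log₂(15/56) = 0.5091
  -13/56 × log₂(13/56) = 0.4891
  -5/56 × log₂(5/56) = 0.3112
  -9/56 × log₂(9/56) = 0.4239
  -1/4 × log₂(1/4) = 0.5000
H(X) = 2.2332 bits


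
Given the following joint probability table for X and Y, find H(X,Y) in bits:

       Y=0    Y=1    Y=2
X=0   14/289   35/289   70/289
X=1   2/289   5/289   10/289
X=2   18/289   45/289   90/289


H(X,Y) = -Σ p(x,y) log₂ p(x,y)
  p(0,0)=14/289: -0.0484 × log₂(0.0484) = 0.2116
  p(0,1)=35/289: -0.1211 × log₂(0.1211) = 0.3688
  p(0,2)=70/289: -0.2422 × log₂(0.2422) = 0.4955
  p(1,0)=2/289: -0.0069 × log₂(0.0069) = 0.0497
  p(1,1)=5/289: -0.0173 × log₂(0.0173) = 0.1013
  p(1,2)=10/289: -0.0346 × log₂(0.0346) = 0.1679
  p(2,0)=18/289: -0.0623 × log₂(0.0623) = 0.2494
  p(2,1)=45/289: -0.1557 × log₂(0.1557) = 0.4178
  p(2,2)=90/289: -0.3114 × log₂(0.3114) = 0.5241
H(X,Y) = 2.5861 bits


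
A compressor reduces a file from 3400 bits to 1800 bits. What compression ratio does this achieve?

Compression ratio = Original / Compressed
= 3400 / 1800 = 1.89:1


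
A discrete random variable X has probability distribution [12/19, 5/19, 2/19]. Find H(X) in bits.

H(X) = -Σ p(x) log₂ p(x)
  -12/19 × log₂(12/19) = 0.4187
  -5/19 × log₂(5/19) = 0.5068
  -2/19 × log₂(2/19) = 0.3419
H(X) = 1.2674 bits


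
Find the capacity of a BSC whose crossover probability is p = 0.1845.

For BSC with error probability p:
C = 1 - H(p) where H(p) is binary entropy
H(0.1845) = -0.1845 × log₂(0.1845) - 0.8155 × log₂(0.8155)
H(p) = 0.6898
C = 1 - 0.6898 = 0.3102 bits/use


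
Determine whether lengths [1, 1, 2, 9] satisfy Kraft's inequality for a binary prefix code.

Kraft inequality: Σ 2^(-l_i) ≤ 1 for prefix-free code
Calculating: 2^(-1) + 2^(-1) + 2^(-2) + 2^(-9)
= 0.5 + 0.5 + 0.25 + 0.001953125
= 1.2520
Since 1.2520 > 1, prefix-free code does not exist


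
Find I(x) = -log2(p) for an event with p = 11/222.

Information content I(x) = -log₂(p(x))
I = -log₂(11/222) = -log₂(0.0495)
I = 4.3350 bits


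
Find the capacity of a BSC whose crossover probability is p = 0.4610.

For BSC with error probability p:
C = 1 - H(p) where H(p) is binary entropy
H(0.4610) = -0.4610 × log₂(0.4610) - 0.5390 × log₂(0.5390)
H(p) = 0.9956
C = 1 - 0.9956 = 0.0044 bits/use


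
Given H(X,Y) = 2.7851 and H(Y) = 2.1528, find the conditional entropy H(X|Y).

Chain rule: H(X,Y) = H(X|Y) + H(Y)
H(X|Y) = H(X,Y) - H(Y) = 2.7851 - 2.1528 = 0.6323 bits


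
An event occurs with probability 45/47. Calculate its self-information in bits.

Information content I(x) = -log₂(p(x))
I = -log₂(45/47) = -log₂(0.9574)
I = 0.0627 bits


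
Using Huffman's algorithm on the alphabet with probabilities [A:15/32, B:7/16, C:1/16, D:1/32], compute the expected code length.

Huffman tree construction:
Combine smallest probabilities repeatedly
Resulting codes:
  A: 0 (length 1)
  B: 11 (length 2)
  C: 101 (length 3)
  D: 100 (length 3)
Average length = Σ p(s) × length(s) = 1.6250 bits


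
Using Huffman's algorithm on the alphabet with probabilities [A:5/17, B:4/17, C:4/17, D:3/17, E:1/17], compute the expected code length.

Huffman tree construction:
Combine smallest probabilities repeatedly
Resulting codes:
  A: 11 (length 2)
  B: 00 (length 2)
  C: 01 (length 2)
  D: 101 (length 3)
  E: 100 (length 3)
Average length = Σ p(s) × length(s) = 2.2353 bits


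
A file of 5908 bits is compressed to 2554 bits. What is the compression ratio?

Compression ratio = Original / Compressed
= 5908 / 2554 = 2.31:1


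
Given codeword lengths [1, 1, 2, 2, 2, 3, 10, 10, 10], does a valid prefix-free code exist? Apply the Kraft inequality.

Kraft inequality: Σ 2^(-l_i) ≤ 1 for prefix-free code
Calculating: 2^(-1) + 2^(-1) + 2^(-2) + 2^(-2) + 2^(-2) + 2^(-3) + 2^(-10) + 2^(-10) + 2^(-10)
= 0.5 + 0.5 + 0.25 + 0.25 + 0.25 + 0.125 + 0.0009765625 + 0.0009765625 + 0.0009765625
= 1.8779
Since 1.8779 > 1, prefix-free code does not exist


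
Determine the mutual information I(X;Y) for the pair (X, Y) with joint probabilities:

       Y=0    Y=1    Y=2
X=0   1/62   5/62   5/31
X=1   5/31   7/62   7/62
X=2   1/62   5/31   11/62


H(X) = 1.5647, H(Y) = 1.5069, H(X,Y) = 2.9119
I(X;Y) = H(X) + H(Y) - H(X,Y) = 0.1598 bits


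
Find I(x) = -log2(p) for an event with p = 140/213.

Information content I(x) = -log₂(p(x))
I = -log₂(140/213) = -log₂(0.6573)
I = 0.6054 bits


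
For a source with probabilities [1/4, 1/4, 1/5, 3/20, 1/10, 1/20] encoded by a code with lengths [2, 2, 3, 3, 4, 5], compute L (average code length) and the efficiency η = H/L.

Average length L = Σ p_i × l_i = 2.7000 bits
Entropy H = 2.4232 bits
Efficiency η = H/L × 100% = 89.75%


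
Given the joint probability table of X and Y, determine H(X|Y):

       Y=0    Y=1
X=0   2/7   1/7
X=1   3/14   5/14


H(X|Y) = Σ_y p(y) H(X|Y=y)
  p(Y=0) = 1/2, H(X|Y=0) = 0.9852
  p(Y=1) = 1/2, H(X|Y=1) = 0.8631
H(X|Y) = 0.5000×0.9852 + 0.5000×0.8631 = 0.9242 bits


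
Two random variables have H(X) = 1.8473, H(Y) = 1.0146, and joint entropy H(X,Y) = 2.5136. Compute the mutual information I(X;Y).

I(X;Y) = H(X) + H(Y) - H(X,Y)
I(X;Y) = 1.8473 + 1.0146 - 2.5136 = 0.3483 bits


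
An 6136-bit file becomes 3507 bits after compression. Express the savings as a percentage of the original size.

Space savings = (1 - Compressed/Original) × 100%
= (1 - 3507/6136) × 100%
= 42.85%


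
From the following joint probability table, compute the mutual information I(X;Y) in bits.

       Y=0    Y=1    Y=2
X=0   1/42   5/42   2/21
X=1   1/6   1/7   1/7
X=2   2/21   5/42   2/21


H(X) = 1.5343, H(Y) = 1.5751, H(X,Y) = 3.0616
I(X;Y) = H(X) + H(Y) - H(X,Y) = 0.0478 bits


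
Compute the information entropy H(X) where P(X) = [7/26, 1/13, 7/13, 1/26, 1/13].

H(X) = -Σ p(x) log₂ p(x)
  -7/26 × log₂(7/26) = 0.5097
  -1/13 × log₂(1/13) = 0.2846
  -7/13 × log₂(7/13) = 0.4809
  -1/26 × log₂(1/26) = 0.1808
  -1/13 × log₂(1/13) = 0.2846
H(X) = 1.7407 bits


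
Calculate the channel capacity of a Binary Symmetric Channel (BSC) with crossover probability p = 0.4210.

For BSC with error probability p:
C = 1 - H(p) where H(p) is binary entropy
H(0.4210) = -0.4210 × log₂(0.4210) - 0.5790 × log₂(0.5790)
H(p) = 0.9819
C = 1 - 0.9819 = 0.0181 bits/use


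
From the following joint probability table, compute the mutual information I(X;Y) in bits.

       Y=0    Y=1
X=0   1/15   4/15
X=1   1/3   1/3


H(X) = 0.9183, H(Y) = 0.9710, H(X,Y) = 1.8256
I(X;Y) = H(X) + H(Y) - H(X,Y) = 0.0636 bits


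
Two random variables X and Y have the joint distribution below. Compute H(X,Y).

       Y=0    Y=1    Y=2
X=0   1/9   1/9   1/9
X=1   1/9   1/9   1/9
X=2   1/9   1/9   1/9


H(X,Y) = -Σ p(x,y) log₂ p(x,y)
  p(0,0)=1/9: -0.1111 × log₂(0.1111) = 0.3522
  p(0,1)=1/9: -0.1111 × log₂(0.1111) = 0.3522
  p(0,2)=1/9: -0.1111 × log₂(0.1111) = 0.3522
  p(1,0)=1/9: -0.1111 × log₂(0.1111) = 0.3522
  p(1,1)=1/9: -0.1111 × log₂(0.1111) = 0.3522
  p(1,2)=1/9: -0.1111 × log₂(0.1111) = 0.3522
  p(2,0)=1/9: -0.1111 × log₂(0.1111) = 0.3522
  p(2,1)=1/9: -0.1111 × log₂(0.1111) = 0.3522
  p(2,2)=1/9: -0.1111 × log₂(0.1111) = 0.3522
H(X,Y) = 3.1699 bits


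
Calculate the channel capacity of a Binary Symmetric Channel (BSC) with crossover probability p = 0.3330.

For BSC with error probability p:
C = 1 - H(p) where H(p) is binary entropy
H(0.3330) = -0.3330 × log₂(0.3330) - 0.6670 × log₂(0.6670)
H(p) = 0.9180
C = 1 - 0.9180 = 0.0820 bits/use


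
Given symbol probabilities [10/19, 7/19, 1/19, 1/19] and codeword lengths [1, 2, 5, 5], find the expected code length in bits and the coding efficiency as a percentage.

Average length L = Σ p_i × l_i = 1.7895 bits
Entropy H = 1.4653 bits
Efficiency η = H/L × 100% = 81.88%


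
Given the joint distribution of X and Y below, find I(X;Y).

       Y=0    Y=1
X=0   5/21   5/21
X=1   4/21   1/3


H(X) = 0.9984, H(Y) = 0.9852, H(X,Y) = 1.9699
I(X;Y) = H(X) + H(Y) - H(X,Y) = 0.0137 bits


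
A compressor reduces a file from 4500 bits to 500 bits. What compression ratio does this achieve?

Compression ratio = Original / Compressed
= 4500 / 500 = 9.00:1


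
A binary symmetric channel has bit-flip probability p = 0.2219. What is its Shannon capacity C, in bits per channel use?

For BSC with error probability p:
C = 1 - H(p) where H(p) is binary entropy
H(0.2219) = -0.2219 × log₂(0.2219) - 0.7781 × log₂(0.7781)
H(p) = 0.7636
C = 1 - 0.7636 = 0.2364 bits/use


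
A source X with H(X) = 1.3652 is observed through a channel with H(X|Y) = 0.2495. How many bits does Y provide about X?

I(X;Y) = H(X) - H(X|Y)
I(X;Y) = 1.3652 - 0.2495 = 1.1157 bits


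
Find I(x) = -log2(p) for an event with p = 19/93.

Information content I(x) = -log₂(p(x))
I = -log₂(19/93) = -log₂(0.2043)
I = 2.2912 bits


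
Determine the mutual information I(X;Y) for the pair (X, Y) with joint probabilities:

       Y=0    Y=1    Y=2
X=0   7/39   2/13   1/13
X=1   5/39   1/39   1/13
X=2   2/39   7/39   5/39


H(X) = 1.5461, H(Y) = 1.5762, H(X,Y) = 2.9895
I(X;Y) = H(X) + H(Y) - H(X,Y) = 0.1328 bits


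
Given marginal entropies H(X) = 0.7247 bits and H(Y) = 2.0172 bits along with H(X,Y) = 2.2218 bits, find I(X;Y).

I(X;Y) = H(X) + H(Y) - H(X,Y)
I(X;Y) = 0.7247 + 2.0172 - 2.2218 = 0.5201 bits


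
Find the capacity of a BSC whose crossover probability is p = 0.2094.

For BSC with error probability p:
C = 1 - H(p) where H(p) is binary entropy
H(0.2094) = -0.2094 × log₂(0.2094) - 0.7906 × log₂(0.7906)
H(p) = 0.7403
C = 1 - 0.7403 = 0.2597 bits/use


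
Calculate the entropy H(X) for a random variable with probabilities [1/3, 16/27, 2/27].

H(X) = -Σ p(x) log₂ p(x)
  -1/3 × log₂(1/3) = 0.5283
  -16/27 × log₂(16/27) = 0.4473
  -2/27 × log₂(2/27) = 0.2781
H(X) = 1.2538 bits


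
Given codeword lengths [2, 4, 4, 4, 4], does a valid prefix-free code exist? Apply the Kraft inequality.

Kraft inequality: Σ 2^(-l_i) ≤ 1 for prefix-free code
Calculating: 2^(-2) + 2^(-4) + 2^(-4) + 2^(-4) + 2^(-4)
= 0.25 + 0.0625 + 0.0625 + 0.0625 + 0.0625
= 0.5000
Since 0.5000 ≤ 1, prefix-free code exists


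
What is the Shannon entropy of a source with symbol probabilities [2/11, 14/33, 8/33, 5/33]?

H(X) = -Σ p(x) log₂ p(x)
  -2/11 × log₂(2/11) = 0.4472
  -14/33 × log₂(14/33) = 0.5248
  -8/33 × log₂(8/33) = 0.4956
  -5/33 × log₂(5/33) = 0.4125
H(X) = 1.8801 bits


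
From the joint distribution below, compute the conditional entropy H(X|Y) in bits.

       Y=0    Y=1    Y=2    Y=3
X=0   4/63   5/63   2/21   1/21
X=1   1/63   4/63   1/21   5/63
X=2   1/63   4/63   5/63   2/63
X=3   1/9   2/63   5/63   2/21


H(X|Y) = Σ_y p(y) H(X|Y=y)
  p(Y=0) = 13/63, H(X|Y=0) = 1.5734
  p(Y=1) = 5/21, H(X|Y=1) = 1.9329
  p(Y=2) = 19/63, H(X|Y=2) = 1.9593
  p(Y=3) = 16/63, H(X|Y=3) = 1.8829
H(X|Y) = 0.2063×1.5734 + 0.2381×1.9329 + 0.3016×1.9593 + 0.2540×1.8829 = 1.8540 bits


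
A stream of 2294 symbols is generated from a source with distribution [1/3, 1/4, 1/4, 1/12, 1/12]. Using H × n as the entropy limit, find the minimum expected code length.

Entropy H = 2.1258 bits/symbol
Minimum bits = H × n = 2.1258 × 2294
= 4876.62 bits


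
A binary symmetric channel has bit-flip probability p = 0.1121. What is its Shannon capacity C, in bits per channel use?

For BSC with error probability p:
C = 1 - H(p) where H(p) is binary entropy
H(0.1121) = -0.1121 × log₂(0.1121) - 0.8879 × log₂(0.8879)
H(p) = 0.5062
C = 1 - 0.5062 = 0.4938 bits/use


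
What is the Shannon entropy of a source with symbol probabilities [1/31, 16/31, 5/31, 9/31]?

H(X) = -Σ p(x) log₂ p(x)
  -1/31 × log₂(1/31) = 0.1598
  -16/31 × log₂(16/31) = 0.4925
  -5/31 × log₂(5/31) = 0.4246
  -9/31 × log₂(9/31) = 0.5180
H(X) = 1.5949 bits


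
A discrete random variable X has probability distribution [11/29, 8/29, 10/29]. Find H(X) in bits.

H(X) = -Σ p(x) log₂ p(x)
  -11/29 × log₂(11/29) = 0.5305
  -8/29 × log₂(8/29) = 0.5125
  -10/29 × log₂(10/29) = 0.5297
H(X) = 1.5727 bits


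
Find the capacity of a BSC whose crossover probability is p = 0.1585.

For BSC with error probability p:
C = 1 - H(p) where H(p) is binary entropy
H(0.1585) = -0.1585 × log₂(0.1585) - 0.8415 × log₂(0.8415)
H(p) = 0.6307
C = 1 - 0.6307 = 0.3693 bits/use


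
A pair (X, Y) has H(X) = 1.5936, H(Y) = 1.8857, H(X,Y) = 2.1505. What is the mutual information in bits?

I(X;Y) = H(X) + H(Y) - H(X,Y)
I(X;Y) = 1.5936 + 1.8857 - 2.1505 = 1.3288 bits


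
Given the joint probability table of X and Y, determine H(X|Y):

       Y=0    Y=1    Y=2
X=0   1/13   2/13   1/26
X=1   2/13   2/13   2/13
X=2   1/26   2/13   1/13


H(X|Y) = Σ_y p(y) H(X|Y=y)
  p(Y=0) = 7/26, H(X|Y=0) = 1.3788
  p(Y=1) = 6/13, H(X|Y=1) = 1.5850
  p(Y=2) = 7/26, H(X|Y=2) = 1.3788
H(X|Y) = 0.2692×1.3788 + 0.4615×1.5850 + 0.2692×1.3788 = 1.4739 bits


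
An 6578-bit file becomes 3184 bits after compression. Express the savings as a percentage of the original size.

Space savings = (1 - Compressed/Original) × 100%
= (1 - 3184/6578) × 100%
= 51.60%


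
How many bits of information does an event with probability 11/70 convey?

Information content I(x) = -log₂(p(x))
I = -log₂(11/70) = -log₂(0.1571)
I = 2.6699 bits


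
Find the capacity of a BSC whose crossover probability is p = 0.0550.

For BSC with error probability p:
C = 1 - H(p) where H(p) is binary entropy
H(0.0550) = -0.0550 × log₂(0.0550) - 0.9450 × log₂(0.9450)
H(p) = 0.3073
C = 1 - 0.3073 = 0.6927 bits/use


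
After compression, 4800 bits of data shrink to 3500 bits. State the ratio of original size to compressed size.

Compression ratio = Original / Compressed
= 4800 / 3500 = 1.37:1


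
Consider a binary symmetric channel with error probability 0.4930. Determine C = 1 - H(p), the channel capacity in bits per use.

For BSC with error probability p:
C = 1 - H(p) where H(p) is binary entropy
H(0.4930) = -0.4930 × log₂(0.4930) - 0.5070 × log₂(0.5070)
H(p) = 0.9999
C = 1 - 0.9999 = 0.0001 bits/use


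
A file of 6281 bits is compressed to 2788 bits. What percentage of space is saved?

Space savings = (1 - Compressed/Original) × 100%
= (1 - 2788/6281) × 100%
= 55.61%


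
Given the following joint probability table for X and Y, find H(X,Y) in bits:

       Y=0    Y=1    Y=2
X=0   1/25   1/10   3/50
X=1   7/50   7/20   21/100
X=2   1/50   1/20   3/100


H(X,Y) = -Σ p(x,y) log₂ p(x,y)
  p(0,0)=1/25: -0.0400 × log₂(0.0400) = 0.1858
  p(0,1)=1/10: -0.1000 × log₂(0.1000) = 0.3322
  p(0,2)=3/50: -0.0600 × log₂(0.0600) = 0.2435
  p(1,0)=7/50: -0.1400 × log₂(0.1400) = 0.3971
  p(1,1)=7/20: -0.3500 × log₂(0.3500) = 0.5301
  p(1,2)=21/100: -0.2100 × log₂(0.2100) = 0.4728
  p(2,0)=1/50: -0.0200 × log₂(0.0200) = 0.1129
  p(2,1)=1/20: -0.0500 × log₂(0.0500) = 0.2161
  p(2,2)=3/100: -0.0300 × log₂(0.0300) = 0.1518
H(X,Y) = 2.6423 bits


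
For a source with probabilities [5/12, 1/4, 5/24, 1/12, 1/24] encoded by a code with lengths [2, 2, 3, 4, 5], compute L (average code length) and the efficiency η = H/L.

Average length L = Σ p_i × l_i = 2.5000 bits
Entropy H = 1.9875 bits
Efficiency η = H/L × 100% = 79.50%


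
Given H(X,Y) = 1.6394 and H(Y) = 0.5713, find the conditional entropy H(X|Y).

Chain rule: H(X,Y) = H(X|Y) + H(Y)
H(X|Y) = H(X,Y) - H(Y) = 1.6394 - 0.5713 = 1.0681 bits


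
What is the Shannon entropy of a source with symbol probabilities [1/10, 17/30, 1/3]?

H(X) = -Σ p(x) log₂ p(x)
  -1/10 × log₂(1/10) = 0.3322
  -17/30 × log₂(17/30) = 0.4643
  -1/3 × log₂(1/3) = 0.5283
H(X) = 1.3249 bits


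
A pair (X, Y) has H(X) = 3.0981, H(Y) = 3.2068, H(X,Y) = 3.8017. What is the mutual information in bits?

I(X;Y) = H(X) + H(Y) - H(X,Y)
I(X;Y) = 3.0981 + 3.2068 - 3.8017 = 2.5032 bits


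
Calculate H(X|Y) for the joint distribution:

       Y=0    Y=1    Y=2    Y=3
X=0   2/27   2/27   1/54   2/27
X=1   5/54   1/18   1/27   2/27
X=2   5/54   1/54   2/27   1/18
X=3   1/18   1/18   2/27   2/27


H(X|Y) = Σ_y p(y) H(X|Y=y)
  p(Y=0) = 17/54, H(X|Y=0) = 1.9713
  p(Y=1) = 11/54, H(X|Y=1) = 1.8676
  p(Y=2) = 11/54, H(X|Y=2) = 1.8231
  p(Y=3) = 5/18, H(X|Y=3) = 1.9899
H(X|Y) = 0.3148×1.9713 + 0.2037×1.8676 + 0.2037×1.8231 + 0.2778×1.9899 = 1.9252 bits


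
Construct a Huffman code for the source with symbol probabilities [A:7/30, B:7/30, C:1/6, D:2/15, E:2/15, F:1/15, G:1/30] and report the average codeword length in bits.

Huffman tree construction:
Combine smallest probabilities repeatedly
Resulting codes:
  A: 00 (length 2)
  B: 01 (length 2)
  C: 111 (length 3)
  D: 101 (length 3)
  E: 110 (length 3)
  F: 1001 (length 4)
  G: 1000 (length 4)
Average length = Σ p(s) × length(s) = 2.6333 bits


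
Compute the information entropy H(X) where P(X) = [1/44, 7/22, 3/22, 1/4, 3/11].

H(X) = -Σ p(x) log₂ p(x)
  -1/44 × log₂(1/44) = 0.1241
  -7/22 × log₂(7/22) = 0.5257
  -3/22 × log₂(3/22) = 0.3920
  -1/4 × log₂(1/4) = 0.5000
  -3/11 × log₂(3/11) = 0.5112
H(X) = 2.0529 bits


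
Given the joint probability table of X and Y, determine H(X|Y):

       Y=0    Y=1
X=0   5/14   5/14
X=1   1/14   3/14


H(X|Y) = Σ_y p(y) H(X|Y=y)
  p(Y=0) = 3/7, H(X|Y=0) = 0.6500
  p(Y=1) = 4/7, H(X|Y=1) = 0.9544
H(X|Y) = 0.4286×0.6500 + 0.5714×0.9544 = 0.8240 bits


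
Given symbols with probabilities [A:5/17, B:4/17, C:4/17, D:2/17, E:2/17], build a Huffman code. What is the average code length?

Huffman tree construction:
Combine smallest probabilities repeatedly
Resulting codes:
  A: 11 (length 2)
  B: 00 (length 2)
  C: 01 (length 2)
  D: 100 (length 3)
  E: 101 (length 3)
Average length = Σ p(s) × length(s) = 2.2353 bits


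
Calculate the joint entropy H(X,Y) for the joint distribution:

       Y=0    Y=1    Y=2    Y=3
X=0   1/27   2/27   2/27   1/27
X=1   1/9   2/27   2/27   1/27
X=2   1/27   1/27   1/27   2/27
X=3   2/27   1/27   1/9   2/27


H(X,Y) = -Σ p(x,y) log₂ p(x,y)
  p(0,0)=1/27: -0.0370 × log₂(0.0370) = 0.1761
  p(0,1)=2/27: -0.0741 × log₂(0.0741) = 0.2781
  p(0,2)=2/27: -0.0741 × log₂(0.0741) = 0.2781
  p(0,3)=1/27: -0.0370 × log₂(0.0370) = 0.1761
  p(1,0)=1/9: -0.1111 × log₂(0.1111) = 0.3522
  p(1,1)=2/27: -0.0741 × log₂(0.0741) = 0.2781
  p(1,2)=2/27: -0.0741 × log₂(0.0741) = 0.2781
  p(1,3)=1/27: -0.0370 × log₂(0.0370) = 0.1761
  p(2,0)=1/27: -0.0370 × log₂(0.0370) = 0.1761
  p(2,1)=1/27: -0.0370 × log₂(0.0370) = 0.1761
  p(2,2)=1/27: -0.0370 × log₂(0.0370) = 0.1761
  p(2,3)=2/27: -0.0741 × log₂(0.0741) = 0.2781
  p(3,0)=2/27: -0.0741 × log₂(0.0741) = 0.2781
  p(3,1)=1/27: -0.0370 × log₂(0.0370) = 0.1761
  p(3,2)=1/9: -0.1111 × log₂(0.1111) = 0.3522
  p(3,3)=2/27: -0.0741 × log₂(0.0741) = 0.2781
H(X,Y) = 3.8842 bits


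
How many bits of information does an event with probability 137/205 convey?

Information content I(x) = -log₂(p(x))
I = -log₂(137/205) = -log₂(0.6683)
I = 0.5814 bits


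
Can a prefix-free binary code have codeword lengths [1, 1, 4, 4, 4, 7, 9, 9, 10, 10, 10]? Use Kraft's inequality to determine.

Kraft inequality: Σ 2^(-l_i) ≤ 1 for prefix-free code
Calculating: 2^(-1) + 2^(-1) + 2^(-4) + 2^(-4) + 2^(-4) + 2^(-7) + 2^(-9) + 2^(-9) + 2^(-10) + 2^(-10) + 2^(-10)
= 0.5 + 0.5 + 0.0625 + 0.0625 + 0.0625 + 0.0078125 + 0.001953125 + 0.001953125 + 0.0009765625 + 0.0009765625 + 0.0009765625
= 1.2021
Since 1.2021 > 1, prefix-free code does not exist


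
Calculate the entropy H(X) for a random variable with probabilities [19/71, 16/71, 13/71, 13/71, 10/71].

H(X) = -Σ p(x) log₂ p(x)
  -19/71 × log₂(19/71) = 0.5089
  -16/71 × log₂(16/71) = 0.4845
  -13/71 × log₂(13/71) = 0.4485
  -13/71 × log₂(13/71) = 0.4485
  -10/71 × log₂(10/71) = 0.3983
H(X) = 2.2886 bits


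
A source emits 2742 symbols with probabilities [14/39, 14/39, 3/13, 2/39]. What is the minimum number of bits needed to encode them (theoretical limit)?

Entropy H = 1.7691 bits/symbol
Minimum bits = H × n = 1.7691 × 2742
= 4850.91 bits


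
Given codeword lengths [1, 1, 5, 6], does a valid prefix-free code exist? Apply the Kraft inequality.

Kraft inequality: Σ 2^(-l_i) ≤ 1 for prefix-free code
Calculating: 2^(-1) + 2^(-1) + 2^(-5) + 2^(-6)
= 0.5 + 0.5 + 0.03125 + 0.015625
= 1.0469
Since 1.0469 > 1, prefix-free code does not exist


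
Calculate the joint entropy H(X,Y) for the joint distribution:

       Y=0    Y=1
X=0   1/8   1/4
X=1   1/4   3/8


H(X,Y) = -Σ p(x,y) log₂ p(x,y)
  p(0,0)=1/8: -0.1250 × log₂(0.1250) = 0.3750
  p(0,1)=1/4: -0.2500 × log₂(0.2500) = 0.5000
  p(1,0)=1/4: -0.2500 × log₂(0.2500) = 0.5000
  p(1,1)=3/8: -0.3750 × log₂(0.3750) = 0.5306
H(X,Y) = 1.9056 bits


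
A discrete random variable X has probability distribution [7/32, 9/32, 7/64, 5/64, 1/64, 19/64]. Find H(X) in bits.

H(X) = -Σ p(x) log₂ p(x)
  -7/32 × log₂(7/32) = 0.4796
  -9/32 × log₂(9/32) = 0.5147
  -7/64 × log₂(7/64) = 0.3492
  -5/64 × log₂(5/64) = 0.2873
  -1/64 × log₂(1/64) = 0.0938
  -19/64 × log₂(19/64) = 0.5201
H(X) = 2.2448 bits


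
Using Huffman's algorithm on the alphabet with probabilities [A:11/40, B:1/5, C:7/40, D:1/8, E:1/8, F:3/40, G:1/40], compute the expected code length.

Huffman tree construction:
Combine smallest probabilities repeatedly
Resulting codes:
  A: 10 (length 2)
  B: 00 (length 2)
  C: 111 (length 3)
  D: 011 (length 3)
  E: 110 (length 3)
  F: 0101 (length 4)
  G: 0100 (length 4)
Average length = Σ p(s) × length(s) = 2.6250 bits


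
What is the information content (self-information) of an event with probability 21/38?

Information content I(x) = -log₂(p(x))
I = -log₂(21/38) = -log₂(0.5526)
I = 0.8556 bits


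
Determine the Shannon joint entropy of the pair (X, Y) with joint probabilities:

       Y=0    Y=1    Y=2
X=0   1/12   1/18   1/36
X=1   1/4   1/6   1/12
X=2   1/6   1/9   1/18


H(X,Y) = -Σ p(x,y) log₂ p(x,y)
  p(0,0)=1/12: -0.0833 × log₂(0.0833) = 0.2987
  p(0,1)=1/18: -0.0556 × log₂(0.0556) = 0.2317
  p(0,2)=1/36: -0.0278 × log₂(0.0278) = 0.1436
  p(1,0)=1/4: -0.2500 × log₂(0.2500) = 0.5000
  p(1,1)=1/6: -0.1667 × log₂(0.1667) = 0.4308
  p(1,2)=1/12: -0.0833 × log₂(0.0833) = 0.2987
  p(2,0)=1/6: -0.1667 × log₂(0.1667) = 0.4308
  p(2,1)=1/9: -0.1111 × log₂(0.1111) = 0.3522
  p(2,2)=1/18: -0.0556 × log₂(0.0556) = 0.2317
H(X,Y) = 2.9183 bits


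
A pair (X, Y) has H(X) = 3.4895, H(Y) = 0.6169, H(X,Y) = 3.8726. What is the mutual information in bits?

I(X;Y) = H(X) + H(Y) - H(X,Y)
I(X;Y) = 3.4895 + 0.6169 - 3.8726 = 0.2338 bits


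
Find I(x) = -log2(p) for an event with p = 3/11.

Information content I(x) = -log₂(p(x))
I = -log₂(3/11) = -log₂(0.2727)
I = 1.8745 bits


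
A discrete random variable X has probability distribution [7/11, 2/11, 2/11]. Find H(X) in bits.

H(X) = -Σ p(x) log₂ p(x)
  -7/11 × log₂(7/11) = 0.4150
  -2/11 × log₂(2/11) = 0.4472
  -2/11 × log₂(2/11) = 0.4472
H(X) = 1.3093 bits


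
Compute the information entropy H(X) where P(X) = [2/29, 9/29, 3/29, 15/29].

H(X) = -Σ p(x) log₂ p(x)
  -2/29 × log₂(2/29) = 0.2661
  -9/29 × log₂(9/29) = 0.5239
  -3/29 × log₂(3/29) = 0.3386
  -15/29 × log₂(15/29) = 0.4919
H(X) = 1.6205 bits


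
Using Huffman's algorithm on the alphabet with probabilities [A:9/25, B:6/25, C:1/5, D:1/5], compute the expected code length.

Huffman tree construction:
Combine smallest probabilities repeatedly
Resulting codes:
  A: 11 (length 2)
  B: 10 (length 2)
  C: 00 (length 2)
  D: 01 (length 2)
Average length = Σ p(s) × length(s) = 2.0000 bits


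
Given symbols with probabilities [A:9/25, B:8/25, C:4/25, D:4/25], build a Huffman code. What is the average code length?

Huffman tree construction:
Combine smallest probabilities repeatedly
Resulting codes:
  A: 0 (length 1)
  B: 10 (length 2)
  C: 110 (length 3)
  D: 111 (length 3)
Average length = Σ p(s) × length(s) = 1.9600 bits


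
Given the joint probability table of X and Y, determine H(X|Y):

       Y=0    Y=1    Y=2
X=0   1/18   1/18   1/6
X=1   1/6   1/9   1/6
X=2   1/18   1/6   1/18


H(X|Y) = Σ_y p(y) H(X|Y=y)
  p(Y=0) = 5/18, H(X|Y=0) = 1.3710
  p(Y=1) = 1/3, H(X|Y=1) = 1.4591
  p(Y=2) = 7/18, H(X|Y=2) = 1.4488
H(X|Y) = 0.2778×1.3710 + 0.3333×1.4591 + 0.3889×1.4488 = 1.4306 bits


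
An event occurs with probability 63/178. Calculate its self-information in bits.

Information content I(x) = -log₂(p(x))
I = -log₂(63/178) = -log₂(0.3539)
I = 1.4985 bits


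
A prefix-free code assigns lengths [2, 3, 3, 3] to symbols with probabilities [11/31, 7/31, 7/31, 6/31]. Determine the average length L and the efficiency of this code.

Average length L = Σ p_i × l_i = 2.6452 bits
Entropy H = 1.9585 bits
Efficiency η = H/L × 100% = 74.04%


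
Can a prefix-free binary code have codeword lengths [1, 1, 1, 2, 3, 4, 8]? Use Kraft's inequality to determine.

Kraft inequality: Σ 2^(-l_i) ≤ 1 for prefix-free code
Calculating: 2^(-1) + 2^(-1) + 2^(-1) + 2^(-2) + 2^(-3) + 2^(-4) + 2^(-8)
= 0.5 + 0.5 + 0.5 + 0.25 + 0.125 + 0.0625 + 0.00390625
= 1.9414
Since 1.9414 > 1, prefix-free code does not exist


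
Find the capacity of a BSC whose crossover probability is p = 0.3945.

For BSC with error probability p:
C = 1 - H(p) where H(p) is binary entropy
H(0.3945) = -0.3945 × log₂(0.3945) - 0.6055 × log₂(0.6055)
H(p) = 0.9676
C = 1 - 0.9676 = 0.0324 bits/use


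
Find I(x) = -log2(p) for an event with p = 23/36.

Information content I(x) = -log₂(p(x))
I = -log₂(23/36) = -log₂(0.6389)
I = 0.6464 bits


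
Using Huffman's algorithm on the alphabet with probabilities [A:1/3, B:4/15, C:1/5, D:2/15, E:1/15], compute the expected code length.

Huffman tree construction:
Combine smallest probabilities repeatedly
Resulting codes:
  A: 11 (length 2)
  B: 10 (length 2)
  C: 00 (length 2)
  D: 011 (length 3)
  E: 010 (length 3)
Average length = Σ p(s) × length(s) = 2.2000 bits


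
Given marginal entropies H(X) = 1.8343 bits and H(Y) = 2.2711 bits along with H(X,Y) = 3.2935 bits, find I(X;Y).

I(X;Y) = H(X) + H(Y) - H(X,Y)
I(X;Y) = 1.8343 + 2.2711 - 3.2935 = 0.8119 bits


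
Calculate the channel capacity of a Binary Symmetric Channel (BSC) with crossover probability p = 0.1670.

For BSC with error probability p:
C = 1 - H(p) where H(p) is binary entropy
H(0.1670) = -0.1670 × log₂(0.1670) - 0.8330 × log₂(0.8330)
H(p) = 0.6508
C = 1 - 0.6508 = 0.3492 bits/use


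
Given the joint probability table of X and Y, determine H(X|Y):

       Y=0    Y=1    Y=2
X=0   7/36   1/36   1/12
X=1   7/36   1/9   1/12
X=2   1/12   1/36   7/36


H(X|Y) = Σ_y p(y) H(X|Y=y)
  p(Y=0) = 17/36, H(X|Y=0) = 1.4958
  p(Y=1) = 1/6, H(X|Y=1) = 1.2516
  p(Y=2) = 13/36, H(X|Y=2) = 1.4573
H(X|Y) = 0.4722×1.4958 + 0.1667×1.2516 + 0.3611×1.4573 = 1.4412 bits


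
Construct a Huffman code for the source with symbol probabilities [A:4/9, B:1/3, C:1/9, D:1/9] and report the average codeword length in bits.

Huffman tree construction:
Combine smallest probabilities repeatedly
Resulting codes:
  A: 0 (length 1)
  B: 11 (length 2)
  C: 100 (length 3)
  D: 101 (length 3)
Average length = Σ p(s) × length(s) = 1.7778 bits


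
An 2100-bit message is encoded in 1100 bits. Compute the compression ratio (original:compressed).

Compression ratio = Original / Compressed
= 2100 / 1100 = 1.91:1


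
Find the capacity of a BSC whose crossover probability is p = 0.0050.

For BSC with error probability p:
C = 1 - H(p) where H(p) is binary entropy
H(0.0050) = -0.0050 × log₂(0.0050) - 0.9950 × log₂(0.9950)
H(p) = 0.0454
C = 1 - 0.0454 = 0.9546 bits/use


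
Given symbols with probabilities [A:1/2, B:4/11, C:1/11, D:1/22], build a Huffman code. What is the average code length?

Huffman tree construction:
Combine smallest probabilities repeatedly
Resulting codes:
  A: 0 (length 1)
  B: 11 (length 2)
  C: 101 (length 3)
  D: 100 (length 3)
Average length = Σ p(s) × length(s) = 1.6364 bits


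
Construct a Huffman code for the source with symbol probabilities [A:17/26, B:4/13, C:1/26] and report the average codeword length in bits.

Huffman tree construction:
Combine smallest probabilities repeatedly
Resulting codes:
  A: 1 (length 1)
  B: 01 (length 2)
  C: 00 (length 2)
Average length = Σ p(s) × length(s) = 1.3462 bits


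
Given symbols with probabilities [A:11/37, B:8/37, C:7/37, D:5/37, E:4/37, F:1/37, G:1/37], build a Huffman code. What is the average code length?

Huffman tree construction:
Combine smallest probabilities repeatedly
Resulting codes:
  A: 10 (length 2)
  B: 01 (length 2)
  C: 00 (length 2)
  D: 110 (length 3)
  E: 1111 (length 4)
  F: 11100 (length 5)
  G: 11101 (length 5)
Average length = Σ p(s) × length(s) = 2.5135 bits


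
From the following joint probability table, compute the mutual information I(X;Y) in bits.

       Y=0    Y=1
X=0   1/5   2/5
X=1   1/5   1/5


H(X) = 0.9710, H(Y) = 0.9710, H(X,Y) = 1.9219
I(X;Y) = H(X) + H(Y) - H(X,Y) = 0.0200 bits


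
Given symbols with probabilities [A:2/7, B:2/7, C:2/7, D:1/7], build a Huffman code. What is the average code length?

Huffman tree construction:
Combine smallest probabilities repeatedly
Resulting codes:
  A: 01 (length 2)
  B: 10 (length 2)
  C: 11 (length 2)
  D: 00 (length 2)
Average length = Σ p(s) × length(s) = 2.0000 bits


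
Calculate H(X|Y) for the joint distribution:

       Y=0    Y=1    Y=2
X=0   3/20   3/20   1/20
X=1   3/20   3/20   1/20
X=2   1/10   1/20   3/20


H(X|Y) = Σ_y p(y) H(X|Y=y)
  p(Y=0) = 2/5, H(X|Y=0) = 1.5613
  p(Y=1) = 7/20, H(X|Y=1) = 1.4488
  p(Y=2) = 1/4, H(X|Y=2) = 1.3710
H(X|Y) = 0.4000×1.5613 + 0.3500×1.4488 + 0.2500×1.3710 = 1.4743 bits


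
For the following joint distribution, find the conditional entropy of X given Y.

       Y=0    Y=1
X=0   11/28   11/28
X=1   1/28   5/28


H(X|Y) = Σ_y p(y) H(X|Y=y)
  p(Y=0) = 3/7, H(X|Y=0) = 0.4138
  p(Y=1) = 4/7, H(X|Y=1) = 0.8960
H(X|Y) = 0.4286×0.4138 + 0.5714×0.8960 = 0.6894 bits
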